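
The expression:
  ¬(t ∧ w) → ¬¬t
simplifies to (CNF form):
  t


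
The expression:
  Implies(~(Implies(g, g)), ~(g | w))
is always true.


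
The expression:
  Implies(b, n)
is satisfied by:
  {n: True, b: False}
  {b: False, n: False}
  {b: True, n: True}


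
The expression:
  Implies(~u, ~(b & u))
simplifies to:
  True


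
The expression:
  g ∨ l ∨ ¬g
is always true.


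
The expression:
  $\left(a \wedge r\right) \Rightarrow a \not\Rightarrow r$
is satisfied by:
  {a: False, r: False}
  {r: True, a: False}
  {a: True, r: False}


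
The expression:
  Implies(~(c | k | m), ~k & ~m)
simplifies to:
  True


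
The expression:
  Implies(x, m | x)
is always true.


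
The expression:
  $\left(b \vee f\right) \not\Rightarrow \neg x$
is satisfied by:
  {b: True, f: True, x: True}
  {b: True, x: True, f: False}
  {f: True, x: True, b: False}


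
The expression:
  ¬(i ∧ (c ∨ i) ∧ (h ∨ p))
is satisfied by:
  {p: False, i: False, h: False}
  {h: True, p: False, i: False}
  {p: True, h: False, i: False}
  {h: True, p: True, i: False}
  {i: True, h: False, p: False}


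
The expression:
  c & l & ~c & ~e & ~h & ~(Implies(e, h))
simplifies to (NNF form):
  False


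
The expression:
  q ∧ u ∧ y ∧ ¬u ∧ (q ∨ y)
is never true.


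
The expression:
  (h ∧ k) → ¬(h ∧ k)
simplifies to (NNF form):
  ¬h ∨ ¬k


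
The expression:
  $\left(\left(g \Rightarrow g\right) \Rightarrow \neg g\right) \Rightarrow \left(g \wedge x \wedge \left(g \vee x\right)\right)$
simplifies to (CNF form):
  $g$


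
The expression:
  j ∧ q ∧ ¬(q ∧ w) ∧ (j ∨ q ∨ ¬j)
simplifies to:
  j ∧ q ∧ ¬w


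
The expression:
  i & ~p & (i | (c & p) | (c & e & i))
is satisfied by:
  {i: True, p: False}


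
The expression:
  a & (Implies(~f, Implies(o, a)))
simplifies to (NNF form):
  a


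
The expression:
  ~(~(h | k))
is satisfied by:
  {k: True, h: True}
  {k: True, h: False}
  {h: True, k: False}


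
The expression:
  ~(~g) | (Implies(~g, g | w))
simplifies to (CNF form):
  g | w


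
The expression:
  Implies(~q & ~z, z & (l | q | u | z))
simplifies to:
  q | z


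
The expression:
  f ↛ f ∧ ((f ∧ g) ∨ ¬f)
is never true.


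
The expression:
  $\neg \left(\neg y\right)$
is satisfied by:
  {y: True}


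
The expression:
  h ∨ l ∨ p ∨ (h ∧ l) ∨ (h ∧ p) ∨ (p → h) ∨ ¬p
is always true.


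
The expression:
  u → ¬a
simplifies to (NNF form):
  ¬a ∨ ¬u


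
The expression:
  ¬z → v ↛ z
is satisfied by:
  {z: True, v: True}
  {z: True, v: False}
  {v: True, z: False}


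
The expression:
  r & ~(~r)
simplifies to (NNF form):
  r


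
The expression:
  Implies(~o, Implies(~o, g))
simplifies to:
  g | o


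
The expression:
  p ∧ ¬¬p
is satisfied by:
  {p: True}


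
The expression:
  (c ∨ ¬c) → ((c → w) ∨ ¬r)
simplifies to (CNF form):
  w ∨ ¬c ∨ ¬r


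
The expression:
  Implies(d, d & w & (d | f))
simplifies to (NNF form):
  w | ~d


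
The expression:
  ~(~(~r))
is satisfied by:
  {r: False}


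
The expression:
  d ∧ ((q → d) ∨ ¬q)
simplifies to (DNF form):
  d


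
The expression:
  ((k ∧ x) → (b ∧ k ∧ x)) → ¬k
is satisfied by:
  {x: True, b: False, k: False}
  {b: False, k: False, x: False}
  {x: True, b: True, k: False}
  {b: True, x: False, k: False}
  {k: True, x: True, b: False}


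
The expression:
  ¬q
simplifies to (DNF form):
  ¬q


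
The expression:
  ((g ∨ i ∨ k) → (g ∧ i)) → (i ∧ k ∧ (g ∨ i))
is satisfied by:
  {k: True, g: False, i: False}
  {i: True, k: True, g: False}
  {k: True, g: True, i: False}
  {i: True, k: True, g: True}
  {i: True, g: False, k: False}
  {g: True, i: False, k: False}


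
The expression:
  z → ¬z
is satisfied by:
  {z: False}


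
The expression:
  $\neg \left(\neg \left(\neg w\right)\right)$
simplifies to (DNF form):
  $\neg w$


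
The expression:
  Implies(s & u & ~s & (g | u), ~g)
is always true.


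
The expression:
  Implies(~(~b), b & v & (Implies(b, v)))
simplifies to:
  v | ~b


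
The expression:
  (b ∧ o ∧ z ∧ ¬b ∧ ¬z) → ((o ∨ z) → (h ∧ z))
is always true.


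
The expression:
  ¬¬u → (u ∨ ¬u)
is always true.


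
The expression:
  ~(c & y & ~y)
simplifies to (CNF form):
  True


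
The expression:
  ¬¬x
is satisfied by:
  {x: True}


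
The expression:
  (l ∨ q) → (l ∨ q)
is always true.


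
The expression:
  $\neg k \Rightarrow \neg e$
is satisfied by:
  {k: True, e: False}
  {e: False, k: False}
  {e: True, k: True}


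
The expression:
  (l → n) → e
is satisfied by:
  {e: True, l: True, n: False}
  {e: True, l: False, n: False}
  {n: True, e: True, l: True}
  {n: True, e: True, l: False}
  {l: True, n: False, e: False}


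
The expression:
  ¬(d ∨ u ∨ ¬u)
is never true.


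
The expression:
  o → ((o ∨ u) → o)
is always true.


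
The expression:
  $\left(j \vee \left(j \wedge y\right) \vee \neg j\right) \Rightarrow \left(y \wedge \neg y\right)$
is never true.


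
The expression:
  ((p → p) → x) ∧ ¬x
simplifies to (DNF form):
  False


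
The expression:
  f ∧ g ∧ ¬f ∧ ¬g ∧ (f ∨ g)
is never true.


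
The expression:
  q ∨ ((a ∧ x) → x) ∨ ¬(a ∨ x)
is always true.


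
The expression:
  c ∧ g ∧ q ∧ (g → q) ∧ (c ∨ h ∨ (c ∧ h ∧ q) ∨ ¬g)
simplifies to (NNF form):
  c ∧ g ∧ q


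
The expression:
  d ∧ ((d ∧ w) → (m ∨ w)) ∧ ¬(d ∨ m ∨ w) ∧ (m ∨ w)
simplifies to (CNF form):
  False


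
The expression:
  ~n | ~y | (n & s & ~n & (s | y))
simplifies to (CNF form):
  ~n | ~y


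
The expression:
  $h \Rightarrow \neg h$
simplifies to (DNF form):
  $\neg h$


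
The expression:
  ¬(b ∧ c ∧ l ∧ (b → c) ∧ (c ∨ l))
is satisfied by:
  {l: False, c: False, b: False}
  {b: True, l: False, c: False}
  {c: True, l: False, b: False}
  {b: True, c: True, l: False}
  {l: True, b: False, c: False}
  {b: True, l: True, c: False}
  {c: True, l: True, b: False}


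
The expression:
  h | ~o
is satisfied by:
  {h: True, o: False}
  {o: False, h: False}
  {o: True, h: True}


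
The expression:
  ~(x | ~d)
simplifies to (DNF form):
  d & ~x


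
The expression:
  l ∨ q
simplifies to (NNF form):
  l ∨ q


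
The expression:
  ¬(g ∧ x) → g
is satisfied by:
  {g: True}


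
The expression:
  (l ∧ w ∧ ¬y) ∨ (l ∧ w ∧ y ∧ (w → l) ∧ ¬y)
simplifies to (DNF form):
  l ∧ w ∧ ¬y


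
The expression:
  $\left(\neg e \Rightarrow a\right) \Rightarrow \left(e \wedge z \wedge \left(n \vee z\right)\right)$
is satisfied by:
  {z: True, a: False, e: False}
  {a: False, e: False, z: False}
  {z: True, e: True, a: False}
  {z: True, a: True, e: True}


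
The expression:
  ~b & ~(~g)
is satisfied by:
  {g: True, b: False}


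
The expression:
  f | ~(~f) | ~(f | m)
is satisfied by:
  {f: True, m: False}
  {m: False, f: False}
  {m: True, f: True}


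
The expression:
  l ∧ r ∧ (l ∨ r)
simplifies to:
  l ∧ r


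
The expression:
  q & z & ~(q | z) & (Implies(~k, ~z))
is never true.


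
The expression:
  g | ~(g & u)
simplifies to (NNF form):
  True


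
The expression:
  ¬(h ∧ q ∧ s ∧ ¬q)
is always true.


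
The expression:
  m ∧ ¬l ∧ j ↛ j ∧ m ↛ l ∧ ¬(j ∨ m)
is never true.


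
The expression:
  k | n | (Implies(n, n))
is always true.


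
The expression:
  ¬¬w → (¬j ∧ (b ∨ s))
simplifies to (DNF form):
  (b ∧ ¬j) ∨ (s ∧ ¬j) ∨ ¬w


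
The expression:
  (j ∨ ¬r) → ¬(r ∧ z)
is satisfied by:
  {z: False, r: False, j: False}
  {j: True, z: False, r: False}
  {r: True, z: False, j: False}
  {j: True, r: True, z: False}
  {z: True, j: False, r: False}
  {j: True, z: True, r: False}
  {r: True, z: True, j: False}


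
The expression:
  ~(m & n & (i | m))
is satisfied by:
  {m: False, n: False}
  {n: True, m: False}
  {m: True, n: False}


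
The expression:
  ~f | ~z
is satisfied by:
  {z: False, f: False}
  {f: True, z: False}
  {z: True, f: False}


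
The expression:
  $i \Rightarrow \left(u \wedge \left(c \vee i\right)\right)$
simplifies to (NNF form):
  $u \vee \neg i$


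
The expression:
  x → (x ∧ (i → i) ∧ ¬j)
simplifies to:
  ¬j ∨ ¬x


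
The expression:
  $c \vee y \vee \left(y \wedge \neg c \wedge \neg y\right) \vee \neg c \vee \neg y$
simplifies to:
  $\text{True}$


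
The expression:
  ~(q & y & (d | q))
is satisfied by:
  {q: False, y: False}
  {y: True, q: False}
  {q: True, y: False}


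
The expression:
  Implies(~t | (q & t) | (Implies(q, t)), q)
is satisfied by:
  {q: True}


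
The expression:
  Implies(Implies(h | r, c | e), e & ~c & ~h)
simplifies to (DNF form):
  (e & ~c & ~e) | (e & ~c & ~h) | (h & ~c & ~e) | (h & ~c & ~h) | (r & ~c & ~e) | (r & ~c & ~h)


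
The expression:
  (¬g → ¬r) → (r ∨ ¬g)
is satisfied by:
  {r: True, g: False}
  {g: False, r: False}
  {g: True, r: True}


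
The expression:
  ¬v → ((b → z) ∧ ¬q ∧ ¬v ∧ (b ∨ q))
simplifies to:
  v ∨ (b ∧ z ∧ ¬q)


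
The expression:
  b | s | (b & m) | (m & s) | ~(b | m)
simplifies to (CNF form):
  b | s | ~m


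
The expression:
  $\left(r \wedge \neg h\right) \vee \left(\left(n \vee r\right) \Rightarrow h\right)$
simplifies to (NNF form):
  $h \vee r \vee \neg n$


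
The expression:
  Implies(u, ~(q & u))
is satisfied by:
  {u: False, q: False}
  {q: True, u: False}
  {u: True, q: False}


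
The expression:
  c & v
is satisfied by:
  {c: True, v: True}


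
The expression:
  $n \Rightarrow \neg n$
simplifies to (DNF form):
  $\neg n$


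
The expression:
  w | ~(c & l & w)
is always true.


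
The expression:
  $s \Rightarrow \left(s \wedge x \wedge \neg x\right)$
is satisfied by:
  {s: False}


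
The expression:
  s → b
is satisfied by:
  {b: True, s: False}
  {s: False, b: False}
  {s: True, b: True}


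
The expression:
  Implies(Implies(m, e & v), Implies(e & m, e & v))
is always true.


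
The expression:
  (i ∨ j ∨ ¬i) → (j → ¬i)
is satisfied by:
  {i: False, j: False}
  {j: True, i: False}
  {i: True, j: False}


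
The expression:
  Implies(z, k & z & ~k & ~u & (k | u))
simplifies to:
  ~z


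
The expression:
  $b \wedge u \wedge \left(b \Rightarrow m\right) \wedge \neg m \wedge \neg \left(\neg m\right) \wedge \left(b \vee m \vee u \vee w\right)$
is never true.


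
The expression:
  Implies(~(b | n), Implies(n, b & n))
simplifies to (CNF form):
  True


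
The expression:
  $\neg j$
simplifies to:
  $\neg j$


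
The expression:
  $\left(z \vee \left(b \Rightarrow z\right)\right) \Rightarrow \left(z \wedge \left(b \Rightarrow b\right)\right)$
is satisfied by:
  {b: True, z: True}
  {b: True, z: False}
  {z: True, b: False}


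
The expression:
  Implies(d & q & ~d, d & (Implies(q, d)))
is always true.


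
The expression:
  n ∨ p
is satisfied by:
  {n: True, p: True}
  {n: True, p: False}
  {p: True, n: False}


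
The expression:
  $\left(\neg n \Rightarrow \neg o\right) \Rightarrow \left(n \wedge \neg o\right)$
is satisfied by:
  {n: True, o: False}
  {o: True, n: False}


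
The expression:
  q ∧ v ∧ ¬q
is never true.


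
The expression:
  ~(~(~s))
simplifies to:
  ~s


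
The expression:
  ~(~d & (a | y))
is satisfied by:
  {d: True, y: False, a: False}
  {a: True, d: True, y: False}
  {d: True, y: True, a: False}
  {a: True, d: True, y: True}
  {a: False, y: False, d: False}


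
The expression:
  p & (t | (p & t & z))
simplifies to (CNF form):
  p & t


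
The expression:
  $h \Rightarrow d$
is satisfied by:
  {d: True, h: False}
  {h: False, d: False}
  {h: True, d: True}


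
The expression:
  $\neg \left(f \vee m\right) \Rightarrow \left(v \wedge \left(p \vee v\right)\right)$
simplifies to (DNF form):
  $f \vee m \vee v$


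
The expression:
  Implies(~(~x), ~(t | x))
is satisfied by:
  {x: False}


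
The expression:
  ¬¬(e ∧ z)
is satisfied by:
  {z: True, e: True}


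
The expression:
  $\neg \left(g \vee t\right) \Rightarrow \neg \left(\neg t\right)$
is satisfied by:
  {t: True, g: True}
  {t: True, g: False}
  {g: True, t: False}


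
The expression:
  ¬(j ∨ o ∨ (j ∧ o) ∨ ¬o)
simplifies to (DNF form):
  False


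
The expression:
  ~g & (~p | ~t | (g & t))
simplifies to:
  ~g & (~p | ~t)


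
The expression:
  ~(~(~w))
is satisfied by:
  {w: False}


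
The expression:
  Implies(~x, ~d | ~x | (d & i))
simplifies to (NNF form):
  True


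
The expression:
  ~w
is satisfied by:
  {w: False}


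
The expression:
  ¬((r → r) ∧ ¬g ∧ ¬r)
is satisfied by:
  {r: True, g: True}
  {r: True, g: False}
  {g: True, r: False}


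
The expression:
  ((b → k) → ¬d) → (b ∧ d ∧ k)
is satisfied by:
  {d: True, k: True, b: False}
  {d: True, k: False, b: False}
  {d: True, b: True, k: True}


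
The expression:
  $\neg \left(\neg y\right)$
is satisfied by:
  {y: True}


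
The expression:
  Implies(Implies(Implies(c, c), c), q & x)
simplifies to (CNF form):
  (q | ~c) & (x | ~c)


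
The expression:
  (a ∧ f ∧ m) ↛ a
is never true.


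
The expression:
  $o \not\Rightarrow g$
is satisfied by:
  {o: True, g: False}


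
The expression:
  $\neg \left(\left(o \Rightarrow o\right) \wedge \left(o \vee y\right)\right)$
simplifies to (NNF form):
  $\neg o \wedge \neg y$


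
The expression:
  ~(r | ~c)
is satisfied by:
  {c: True, r: False}


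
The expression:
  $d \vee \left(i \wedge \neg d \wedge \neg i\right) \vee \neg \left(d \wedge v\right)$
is always true.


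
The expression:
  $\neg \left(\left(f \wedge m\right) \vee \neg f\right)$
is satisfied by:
  {f: True, m: False}


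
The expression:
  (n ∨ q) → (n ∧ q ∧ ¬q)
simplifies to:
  ¬n ∧ ¬q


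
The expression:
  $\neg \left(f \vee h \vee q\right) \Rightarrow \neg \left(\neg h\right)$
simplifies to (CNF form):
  $f \vee h \vee q$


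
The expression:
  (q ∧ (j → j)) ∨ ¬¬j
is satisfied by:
  {q: True, j: True}
  {q: True, j: False}
  {j: True, q: False}


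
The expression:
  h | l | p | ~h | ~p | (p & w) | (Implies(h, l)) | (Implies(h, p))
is always true.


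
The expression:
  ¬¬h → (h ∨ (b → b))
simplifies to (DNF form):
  True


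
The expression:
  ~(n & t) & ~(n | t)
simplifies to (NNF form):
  ~n & ~t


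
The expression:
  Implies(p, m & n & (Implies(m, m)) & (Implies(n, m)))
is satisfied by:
  {m: True, n: True, p: False}
  {m: True, n: False, p: False}
  {n: True, m: False, p: False}
  {m: False, n: False, p: False}
  {m: True, p: True, n: True}


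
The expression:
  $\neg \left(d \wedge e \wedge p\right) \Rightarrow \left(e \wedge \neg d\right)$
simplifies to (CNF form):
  $e \wedge \left(p \vee \neg d\right)$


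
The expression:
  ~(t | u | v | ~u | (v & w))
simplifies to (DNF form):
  False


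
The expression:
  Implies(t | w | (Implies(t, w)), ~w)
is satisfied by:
  {w: False}


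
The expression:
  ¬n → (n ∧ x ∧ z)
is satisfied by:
  {n: True}


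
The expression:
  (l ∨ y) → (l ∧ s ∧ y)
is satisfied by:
  {s: True, y: False, l: False}
  {s: False, y: False, l: False}
  {y: True, l: True, s: True}


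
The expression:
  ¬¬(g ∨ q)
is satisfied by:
  {q: True, g: True}
  {q: True, g: False}
  {g: True, q: False}


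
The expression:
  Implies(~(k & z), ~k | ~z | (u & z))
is always true.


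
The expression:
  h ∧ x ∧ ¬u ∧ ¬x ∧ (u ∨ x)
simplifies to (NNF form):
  False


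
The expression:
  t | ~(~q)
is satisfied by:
  {t: True, q: True}
  {t: True, q: False}
  {q: True, t: False}


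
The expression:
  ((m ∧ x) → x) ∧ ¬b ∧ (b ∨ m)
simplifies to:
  m ∧ ¬b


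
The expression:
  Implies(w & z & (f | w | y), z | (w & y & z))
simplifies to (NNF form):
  True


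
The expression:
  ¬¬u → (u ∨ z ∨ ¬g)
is always true.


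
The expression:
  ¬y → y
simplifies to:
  y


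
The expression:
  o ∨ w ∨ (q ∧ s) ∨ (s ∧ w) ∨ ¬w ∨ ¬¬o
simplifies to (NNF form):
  True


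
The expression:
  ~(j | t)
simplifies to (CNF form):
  ~j & ~t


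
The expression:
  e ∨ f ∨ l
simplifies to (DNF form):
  e ∨ f ∨ l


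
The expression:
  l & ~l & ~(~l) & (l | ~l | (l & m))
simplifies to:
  False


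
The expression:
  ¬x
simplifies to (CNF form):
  ¬x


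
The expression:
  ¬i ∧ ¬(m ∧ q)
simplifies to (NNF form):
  ¬i ∧ (¬m ∨ ¬q)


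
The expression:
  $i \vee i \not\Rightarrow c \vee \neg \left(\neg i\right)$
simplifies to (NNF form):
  $i$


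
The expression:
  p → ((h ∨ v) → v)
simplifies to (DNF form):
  v ∨ ¬h ∨ ¬p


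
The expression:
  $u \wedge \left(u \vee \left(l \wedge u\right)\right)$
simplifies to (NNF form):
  $u$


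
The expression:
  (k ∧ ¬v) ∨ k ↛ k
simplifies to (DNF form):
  k ∧ ¬v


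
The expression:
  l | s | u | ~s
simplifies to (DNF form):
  True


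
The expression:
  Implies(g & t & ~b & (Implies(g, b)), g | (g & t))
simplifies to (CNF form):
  True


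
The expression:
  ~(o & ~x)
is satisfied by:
  {x: True, o: False}
  {o: False, x: False}
  {o: True, x: True}


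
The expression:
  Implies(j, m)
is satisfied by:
  {m: True, j: False}
  {j: False, m: False}
  {j: True, m: True}


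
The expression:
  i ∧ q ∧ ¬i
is never true.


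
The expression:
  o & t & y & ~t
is never true.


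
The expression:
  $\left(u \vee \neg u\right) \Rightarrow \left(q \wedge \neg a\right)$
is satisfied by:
  {q: True, a: False}


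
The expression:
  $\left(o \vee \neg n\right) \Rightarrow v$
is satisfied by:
  {n: True, v: True, o: False}
  {v: True, o: False, n: False}
  {n: True, v: True, o: True}
  {v: True, o: True, n: False}
  {n: True, o: False, v: False}


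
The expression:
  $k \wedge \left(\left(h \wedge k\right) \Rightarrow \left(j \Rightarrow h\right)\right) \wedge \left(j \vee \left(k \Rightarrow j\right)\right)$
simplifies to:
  $j \wedge k$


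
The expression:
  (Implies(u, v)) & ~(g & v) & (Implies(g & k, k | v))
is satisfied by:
  {g: False, u: False, v: False}
  {v: True, g: False, u: False}
  {v: True, u: True, g: False}
  {g: True, u: False, v: False}


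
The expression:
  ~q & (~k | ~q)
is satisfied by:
  {q: False}


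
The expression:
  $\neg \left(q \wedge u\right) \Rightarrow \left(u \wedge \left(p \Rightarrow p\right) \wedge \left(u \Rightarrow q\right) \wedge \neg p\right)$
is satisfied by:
  {u: True, q: True}


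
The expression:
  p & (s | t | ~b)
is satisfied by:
  {p: True, t: True, s: True, b: False}
  {p: True, t: True, s: False, b: False}
  {p: True, s: True, t: False, b: False}
  {p: True, s: False, t: False, b: False}
  {p: True, b: True, t: True, s: True}
  {p: True, b: True, t: True, s: False}
  {p: True, b: True, t: False, s: True}


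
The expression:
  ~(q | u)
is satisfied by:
  {q: False, u: False}


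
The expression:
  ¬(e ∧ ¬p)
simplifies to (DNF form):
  p ∨ ¬e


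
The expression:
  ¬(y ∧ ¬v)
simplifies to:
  v ∨ ¬y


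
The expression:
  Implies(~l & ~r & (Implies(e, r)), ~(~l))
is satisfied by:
  {r: True, l: True, e: True}
  {r: True, l: True, e: False}
  {r: True, e: True, l: False}
  {r: True, e: False, l: False}
  {l: True, e: True, r: False}
  {l: True, e: False, r: False}
  {e: True, l: False, r: False}


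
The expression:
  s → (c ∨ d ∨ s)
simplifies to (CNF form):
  True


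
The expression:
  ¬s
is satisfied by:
  {s: False}


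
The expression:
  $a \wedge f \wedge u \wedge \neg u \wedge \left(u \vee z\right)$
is never true.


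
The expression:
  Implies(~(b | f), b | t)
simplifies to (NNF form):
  b | f | t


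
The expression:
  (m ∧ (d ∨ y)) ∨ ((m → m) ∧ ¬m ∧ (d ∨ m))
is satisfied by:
  {d: True, m: True, y: True}
  {d: True, m: True, y: False}
  {d: True, y: True, m: False}
  {d: True, y: False, m: False}
  {m: True, y: True, d: False}


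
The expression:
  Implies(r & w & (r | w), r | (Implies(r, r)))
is always true.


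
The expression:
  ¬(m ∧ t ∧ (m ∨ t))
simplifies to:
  ¬m ∨ ¬t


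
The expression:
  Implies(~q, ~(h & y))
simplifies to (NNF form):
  q | ~h | ~y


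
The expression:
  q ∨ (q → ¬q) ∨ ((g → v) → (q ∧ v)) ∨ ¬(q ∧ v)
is always true.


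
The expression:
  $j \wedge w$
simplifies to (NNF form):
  $j \wedge w$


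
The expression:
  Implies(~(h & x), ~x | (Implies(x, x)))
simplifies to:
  True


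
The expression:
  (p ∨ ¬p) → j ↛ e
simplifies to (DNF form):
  j ∧ ¬e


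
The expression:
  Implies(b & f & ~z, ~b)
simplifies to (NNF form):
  z | ~b | ~f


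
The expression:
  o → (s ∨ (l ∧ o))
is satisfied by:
  {l: True, s: True, o: False}
  {l: True, o: False, s: False}
  {s: True, o: False, l: False}
  {s: False, o: False, l: False}
  {l: True, s: True, o: True}
  {l: True, o: True, s: False}
  {s: True, o: True, l: False}


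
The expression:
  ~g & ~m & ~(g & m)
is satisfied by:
  {g: False, m: False}


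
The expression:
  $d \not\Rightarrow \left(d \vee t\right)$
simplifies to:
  $\text{False}$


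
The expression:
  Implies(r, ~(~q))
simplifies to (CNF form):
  q | ~r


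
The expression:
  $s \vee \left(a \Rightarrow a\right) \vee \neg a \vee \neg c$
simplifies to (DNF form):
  $\text{True}$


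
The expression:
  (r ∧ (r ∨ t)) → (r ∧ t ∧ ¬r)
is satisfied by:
  {r: False}


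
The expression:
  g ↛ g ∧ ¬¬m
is never true.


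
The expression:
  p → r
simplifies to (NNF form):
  r ∨ ¬p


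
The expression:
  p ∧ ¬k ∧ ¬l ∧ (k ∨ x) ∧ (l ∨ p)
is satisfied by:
  {p: True, x: True, l: False, k: False}


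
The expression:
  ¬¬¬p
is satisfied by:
  {p: False}


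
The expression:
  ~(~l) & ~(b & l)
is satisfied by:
  {l: True, b: False}


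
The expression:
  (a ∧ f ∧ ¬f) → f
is always true.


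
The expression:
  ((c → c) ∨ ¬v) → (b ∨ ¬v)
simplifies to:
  b ∨ ¬v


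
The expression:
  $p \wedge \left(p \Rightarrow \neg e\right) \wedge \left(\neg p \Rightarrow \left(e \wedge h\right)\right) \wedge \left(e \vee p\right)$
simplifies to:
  $p \wedge \neg e$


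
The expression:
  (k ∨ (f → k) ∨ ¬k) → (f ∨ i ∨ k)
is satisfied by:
  {i: True, k: True, f: True}
  {i: True, k: True, f: False}
  {i: True, f: True, k: False}
  {i: True, f: False, k: False}
  {k: True, f: True, i: False}
  {k: True, f: False, i: False}
  {f: True, k: False, i: False}


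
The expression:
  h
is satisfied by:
  {h: True}


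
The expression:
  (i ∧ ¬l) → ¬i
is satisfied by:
  {l: True, i: False}
  {i: False, l: False}
  {i: True, l: True}


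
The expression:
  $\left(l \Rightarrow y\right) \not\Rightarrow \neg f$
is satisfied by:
  {y: True, f: True, l: False}
  {f: True, l: False, y: False}
  {y: True, l: True, f: True}


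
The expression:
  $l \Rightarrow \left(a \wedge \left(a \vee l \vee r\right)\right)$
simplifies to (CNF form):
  $a \vee \neg l$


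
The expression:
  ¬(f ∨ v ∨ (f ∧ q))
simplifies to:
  ¬f ∧ ¬v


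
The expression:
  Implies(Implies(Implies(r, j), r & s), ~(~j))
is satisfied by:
  {j: True, r: False}
  {r: False, j: False}
  {r: True, j: True}


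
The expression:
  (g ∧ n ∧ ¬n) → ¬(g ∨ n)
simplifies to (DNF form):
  True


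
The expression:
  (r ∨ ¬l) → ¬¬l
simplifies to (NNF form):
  l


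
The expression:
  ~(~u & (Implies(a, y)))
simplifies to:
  u | (a & ~y)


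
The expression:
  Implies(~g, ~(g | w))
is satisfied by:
  {g: True, w: False}
  {w: False, g: False}
  {w: True, g: True}


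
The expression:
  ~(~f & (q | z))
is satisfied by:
  {f: True, z: False, q: False}
  {q: True, f: True, z: False}
  {f: True, z: True, q: False}
  {q: True, f: True, z: True}
  {q: False, z: False, f: False}


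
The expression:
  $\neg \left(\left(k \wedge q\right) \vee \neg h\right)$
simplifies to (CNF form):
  $h \wedge \left(\neg k \vee \neg q\right)$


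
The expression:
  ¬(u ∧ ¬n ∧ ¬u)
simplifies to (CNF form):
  True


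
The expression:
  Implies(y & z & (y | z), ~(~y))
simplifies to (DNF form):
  True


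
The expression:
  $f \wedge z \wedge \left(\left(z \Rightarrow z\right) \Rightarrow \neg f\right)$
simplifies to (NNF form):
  $\text{False}$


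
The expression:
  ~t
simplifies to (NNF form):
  ~t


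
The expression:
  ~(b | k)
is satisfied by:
  {k: False, b: False}


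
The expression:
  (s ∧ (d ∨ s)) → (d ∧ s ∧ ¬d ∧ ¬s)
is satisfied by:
  {s: False}


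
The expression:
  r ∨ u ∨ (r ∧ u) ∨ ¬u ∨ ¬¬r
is always true.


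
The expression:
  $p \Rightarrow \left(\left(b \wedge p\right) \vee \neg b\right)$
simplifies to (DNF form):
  $\text{True}$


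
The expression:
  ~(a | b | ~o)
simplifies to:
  o & ~a & ~b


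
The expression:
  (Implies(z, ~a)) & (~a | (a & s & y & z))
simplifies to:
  ~a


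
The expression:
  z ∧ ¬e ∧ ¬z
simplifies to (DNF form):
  False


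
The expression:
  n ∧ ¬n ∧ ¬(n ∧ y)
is never true.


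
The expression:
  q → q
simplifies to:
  True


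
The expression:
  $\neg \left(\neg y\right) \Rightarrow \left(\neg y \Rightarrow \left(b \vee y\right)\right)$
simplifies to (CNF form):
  $\text{True}$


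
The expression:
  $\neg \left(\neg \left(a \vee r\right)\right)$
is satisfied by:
  {r: True, a: True}
  {r: True, a: False}
  {a: True, r: False}


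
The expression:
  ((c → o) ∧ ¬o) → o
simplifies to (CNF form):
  c ∨ o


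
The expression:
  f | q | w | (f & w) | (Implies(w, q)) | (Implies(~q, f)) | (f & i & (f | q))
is always true.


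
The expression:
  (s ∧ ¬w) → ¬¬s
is always true.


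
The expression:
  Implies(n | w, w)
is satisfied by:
  {w: True, n: False}
  {n: False, w: False}
  {n: True, w: True}


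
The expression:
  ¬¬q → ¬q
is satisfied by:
  {q: False}


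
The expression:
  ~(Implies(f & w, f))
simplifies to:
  False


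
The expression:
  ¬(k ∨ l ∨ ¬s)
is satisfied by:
  {s: True, l: False, k: False}


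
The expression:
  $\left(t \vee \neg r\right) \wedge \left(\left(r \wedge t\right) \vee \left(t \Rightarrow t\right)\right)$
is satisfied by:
  {t: True, r: False}
  {r: False, t: False}
  {r: True, t: True}


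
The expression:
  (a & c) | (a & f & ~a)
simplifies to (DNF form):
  a & c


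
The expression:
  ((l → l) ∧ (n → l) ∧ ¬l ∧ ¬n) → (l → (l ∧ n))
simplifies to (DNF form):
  True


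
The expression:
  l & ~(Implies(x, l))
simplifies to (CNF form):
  False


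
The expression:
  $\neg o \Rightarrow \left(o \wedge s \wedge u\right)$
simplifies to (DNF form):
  $o$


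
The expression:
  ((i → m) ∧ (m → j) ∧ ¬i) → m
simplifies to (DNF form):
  i ∨ m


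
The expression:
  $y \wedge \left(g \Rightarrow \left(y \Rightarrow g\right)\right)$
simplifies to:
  $y$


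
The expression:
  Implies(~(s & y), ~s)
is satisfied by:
  {y: True, s: False}
  {s: False, y: False}
  {s: True, y: True}


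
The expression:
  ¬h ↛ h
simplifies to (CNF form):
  True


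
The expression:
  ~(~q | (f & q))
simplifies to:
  q & ~f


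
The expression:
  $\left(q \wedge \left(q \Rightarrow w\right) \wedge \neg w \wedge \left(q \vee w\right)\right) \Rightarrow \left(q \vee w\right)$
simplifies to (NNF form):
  $\text{True}$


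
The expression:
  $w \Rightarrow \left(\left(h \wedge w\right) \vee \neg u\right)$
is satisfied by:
  {h: True, w: False, u: False}
  {w: False, u: False, h: False}
  {u: True, h: True, w: False}
  {u: True, w: False, h: False}
  {h: True, w: True, u: False}
  {w: True, h: False, u: False}
  {u: True, w: True, h: True}


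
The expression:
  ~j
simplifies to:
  ~j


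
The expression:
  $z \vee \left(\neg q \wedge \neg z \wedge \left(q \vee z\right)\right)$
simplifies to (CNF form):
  $z$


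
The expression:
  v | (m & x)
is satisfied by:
  {m: True, v: True, x: True}
  {m: True, v: True, x: False}
  {v: True, x: True, m: False}
  {v: True, x: False, m: False}
  {m: True, x: True, v: False}


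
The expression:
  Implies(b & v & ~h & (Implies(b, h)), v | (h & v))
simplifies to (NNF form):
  True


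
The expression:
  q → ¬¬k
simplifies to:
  k ∨ ¬q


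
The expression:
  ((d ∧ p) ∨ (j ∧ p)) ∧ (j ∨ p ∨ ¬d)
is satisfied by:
  {p: True, d: True, j: True}
  {p: True, d: True, j: False}
  {p: True, j: True, d: False}


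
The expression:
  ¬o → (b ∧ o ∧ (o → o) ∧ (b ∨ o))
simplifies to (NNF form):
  o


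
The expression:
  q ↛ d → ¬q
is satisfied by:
  {d: True, q: False}
  {q: False, d: False}
  {q: True, d: True}


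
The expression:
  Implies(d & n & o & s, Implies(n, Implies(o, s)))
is always true.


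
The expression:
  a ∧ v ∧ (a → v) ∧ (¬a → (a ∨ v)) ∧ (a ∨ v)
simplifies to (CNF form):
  a ∧ v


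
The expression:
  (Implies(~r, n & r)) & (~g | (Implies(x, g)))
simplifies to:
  r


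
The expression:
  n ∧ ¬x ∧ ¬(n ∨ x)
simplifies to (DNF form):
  False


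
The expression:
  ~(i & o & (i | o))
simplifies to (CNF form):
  ~i | ~o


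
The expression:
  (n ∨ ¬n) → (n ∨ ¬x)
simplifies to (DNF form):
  n ∨ ¬x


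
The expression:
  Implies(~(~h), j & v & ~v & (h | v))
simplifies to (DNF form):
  ~h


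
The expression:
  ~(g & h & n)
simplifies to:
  ~g | ~h | ~n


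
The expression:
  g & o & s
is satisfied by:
  {g: True, s: True, o: True}


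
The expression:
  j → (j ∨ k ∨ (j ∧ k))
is always true.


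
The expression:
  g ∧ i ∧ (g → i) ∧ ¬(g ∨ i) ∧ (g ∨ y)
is never true.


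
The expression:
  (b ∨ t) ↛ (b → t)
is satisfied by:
  {b: True, t: False}


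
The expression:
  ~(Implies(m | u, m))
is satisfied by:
  {u: True, m: False}


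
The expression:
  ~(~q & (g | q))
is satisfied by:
  {q: True, g: False}
  {g: False, q: False}
  {g: True, q: True}


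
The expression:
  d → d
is always true.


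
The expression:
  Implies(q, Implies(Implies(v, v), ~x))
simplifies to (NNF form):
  ~q | ~x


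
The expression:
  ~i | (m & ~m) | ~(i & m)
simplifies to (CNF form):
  ~i | ~m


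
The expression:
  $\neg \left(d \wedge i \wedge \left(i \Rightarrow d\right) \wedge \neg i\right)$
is always true.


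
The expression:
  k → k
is always true.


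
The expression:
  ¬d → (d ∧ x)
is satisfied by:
  {d: True}


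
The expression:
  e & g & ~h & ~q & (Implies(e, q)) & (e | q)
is never true.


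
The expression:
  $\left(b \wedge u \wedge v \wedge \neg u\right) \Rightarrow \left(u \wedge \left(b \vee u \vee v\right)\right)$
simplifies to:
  $\text{True}$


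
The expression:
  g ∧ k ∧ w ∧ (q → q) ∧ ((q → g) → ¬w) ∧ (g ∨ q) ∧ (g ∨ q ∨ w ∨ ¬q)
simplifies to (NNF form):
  False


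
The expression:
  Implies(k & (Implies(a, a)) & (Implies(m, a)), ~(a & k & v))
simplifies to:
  ~a | ~k | ~v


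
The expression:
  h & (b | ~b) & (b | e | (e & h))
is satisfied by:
  {h: True, b: True, e: True}
  {h: True, b: True, e: False}
  {h: True, e: True, b: False}


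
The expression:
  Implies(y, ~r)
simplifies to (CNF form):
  ~r | ~y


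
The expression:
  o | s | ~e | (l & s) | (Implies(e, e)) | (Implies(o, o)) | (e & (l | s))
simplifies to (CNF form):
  True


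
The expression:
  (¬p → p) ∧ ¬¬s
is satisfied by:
  {p: True, s: True}


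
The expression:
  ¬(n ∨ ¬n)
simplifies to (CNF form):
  False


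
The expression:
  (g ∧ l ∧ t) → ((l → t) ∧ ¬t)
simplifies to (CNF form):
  ¬g ∨ ¬l ∨ ¬t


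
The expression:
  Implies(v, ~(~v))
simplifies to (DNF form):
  True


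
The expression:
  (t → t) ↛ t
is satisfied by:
  {t: False}


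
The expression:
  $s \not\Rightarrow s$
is never true.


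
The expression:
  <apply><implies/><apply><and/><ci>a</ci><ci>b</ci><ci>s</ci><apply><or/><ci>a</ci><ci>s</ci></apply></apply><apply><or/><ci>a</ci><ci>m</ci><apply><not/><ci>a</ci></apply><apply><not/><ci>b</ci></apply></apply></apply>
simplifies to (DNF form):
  <true/>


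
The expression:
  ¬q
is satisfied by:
  {q: False}


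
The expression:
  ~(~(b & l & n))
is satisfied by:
  {b: True, n: True, l: True}


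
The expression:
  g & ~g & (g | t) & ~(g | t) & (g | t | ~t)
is never true.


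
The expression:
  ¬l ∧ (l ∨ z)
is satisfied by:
  {z: True, l: False}


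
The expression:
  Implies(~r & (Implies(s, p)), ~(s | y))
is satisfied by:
  {r: True, p: False, s: False, y: False}
  {r: True, y: True, p: False, s: False}
  {r: True, s: True, p: False, y: False}
  {r: True, y: True, s: True, p: False}
  {r: True, p: True, s: False, y: False}
  {r: True, y: True, p: True, s: False}
  {r: True, s: True, p: True, y: False}
  {r: True, y: True, s: True, p: True}
  {y: False, p: False, s: False, r: False}
  {s: True, y: False, p: False, r: False}
  {y: True, s: True, p: False, r: False}
  {p: True, y: False, s: False, r: False}


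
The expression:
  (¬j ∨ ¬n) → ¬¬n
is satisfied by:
  {n: True}


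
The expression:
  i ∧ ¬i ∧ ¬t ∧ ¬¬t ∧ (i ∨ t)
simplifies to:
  False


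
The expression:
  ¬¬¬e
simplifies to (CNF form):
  ¬e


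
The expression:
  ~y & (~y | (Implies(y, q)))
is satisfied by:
  {y: False}


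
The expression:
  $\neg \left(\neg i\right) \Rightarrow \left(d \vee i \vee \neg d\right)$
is always true.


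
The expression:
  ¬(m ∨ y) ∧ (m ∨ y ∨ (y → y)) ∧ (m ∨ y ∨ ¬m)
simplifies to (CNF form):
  ¬m ∧ ¬y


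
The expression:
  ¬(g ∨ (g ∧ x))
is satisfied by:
  {g: False}


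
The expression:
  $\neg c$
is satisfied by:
  {c: False}


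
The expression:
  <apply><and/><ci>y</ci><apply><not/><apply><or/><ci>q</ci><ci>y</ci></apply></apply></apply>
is never true.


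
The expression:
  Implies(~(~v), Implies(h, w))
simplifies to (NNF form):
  w | ~h | ~v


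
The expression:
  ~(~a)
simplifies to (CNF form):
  a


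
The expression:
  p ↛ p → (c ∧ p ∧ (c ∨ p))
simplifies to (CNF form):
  True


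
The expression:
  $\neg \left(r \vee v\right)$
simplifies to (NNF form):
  $\neg r \wedge \neg v$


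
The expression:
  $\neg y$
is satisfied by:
  {y: False}


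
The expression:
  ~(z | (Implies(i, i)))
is never true.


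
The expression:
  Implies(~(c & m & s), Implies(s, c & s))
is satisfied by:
  {c: True, s: False}
  {s: False, c: False}
  {s: True, c: True}


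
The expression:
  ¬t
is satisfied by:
  {t: False}


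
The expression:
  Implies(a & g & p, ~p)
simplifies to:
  ~a | ~g | ~p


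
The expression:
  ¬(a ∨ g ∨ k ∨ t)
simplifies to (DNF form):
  ¬a ∧ ¬g ∧ ¬k ∧ ¬t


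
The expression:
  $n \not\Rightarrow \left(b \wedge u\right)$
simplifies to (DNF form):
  $\left(n \wedge \neg b\right) \vee \left(n \wedge \neg u\right)$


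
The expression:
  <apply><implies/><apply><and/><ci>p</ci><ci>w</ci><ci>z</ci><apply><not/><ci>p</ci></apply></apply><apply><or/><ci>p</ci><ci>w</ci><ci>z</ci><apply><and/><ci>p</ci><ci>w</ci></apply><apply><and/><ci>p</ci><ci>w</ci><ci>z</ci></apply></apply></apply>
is always true.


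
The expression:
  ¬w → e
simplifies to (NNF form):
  e ∨ w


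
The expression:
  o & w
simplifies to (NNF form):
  o & w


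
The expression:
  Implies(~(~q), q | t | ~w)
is always true.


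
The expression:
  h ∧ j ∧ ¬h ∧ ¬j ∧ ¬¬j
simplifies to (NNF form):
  False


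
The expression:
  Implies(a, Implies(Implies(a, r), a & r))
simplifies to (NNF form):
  True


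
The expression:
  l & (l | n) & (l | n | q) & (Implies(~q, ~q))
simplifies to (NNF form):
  l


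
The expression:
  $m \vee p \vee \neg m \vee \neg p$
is always true.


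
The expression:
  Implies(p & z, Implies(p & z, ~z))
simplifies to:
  ~p | ~z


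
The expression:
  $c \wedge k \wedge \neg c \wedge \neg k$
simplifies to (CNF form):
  $\text{False}$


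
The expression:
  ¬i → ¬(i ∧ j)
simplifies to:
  True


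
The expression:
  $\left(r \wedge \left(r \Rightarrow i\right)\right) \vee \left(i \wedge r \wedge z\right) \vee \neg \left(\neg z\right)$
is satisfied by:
  {r: True, z: True, i: True}
  {r: True, z: True, i: False}
  {z: True, i: True, r: False}
  {z: True, i: False, r: False}
  {r: True, i: True, z: False}


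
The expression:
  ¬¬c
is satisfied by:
  {c: True}


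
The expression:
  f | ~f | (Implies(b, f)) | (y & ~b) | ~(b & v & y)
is always true.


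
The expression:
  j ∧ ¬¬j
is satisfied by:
  {j: True}


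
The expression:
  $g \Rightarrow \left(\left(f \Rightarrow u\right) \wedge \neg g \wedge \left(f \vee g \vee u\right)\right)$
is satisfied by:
  {g: False}


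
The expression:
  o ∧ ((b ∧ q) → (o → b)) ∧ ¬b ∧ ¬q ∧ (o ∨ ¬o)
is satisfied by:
  {o: True, q: False, b: False}


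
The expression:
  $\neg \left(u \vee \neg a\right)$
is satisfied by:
  {a: True, u: False}


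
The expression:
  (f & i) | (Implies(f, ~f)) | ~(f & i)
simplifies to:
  True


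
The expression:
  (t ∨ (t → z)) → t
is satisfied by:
  {t: True}


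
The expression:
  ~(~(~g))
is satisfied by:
  {g: False}


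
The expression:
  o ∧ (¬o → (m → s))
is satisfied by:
  {o: True}


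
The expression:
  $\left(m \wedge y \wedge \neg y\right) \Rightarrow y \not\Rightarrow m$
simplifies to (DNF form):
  $\text{True}$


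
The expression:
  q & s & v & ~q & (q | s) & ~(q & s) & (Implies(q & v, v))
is never true.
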